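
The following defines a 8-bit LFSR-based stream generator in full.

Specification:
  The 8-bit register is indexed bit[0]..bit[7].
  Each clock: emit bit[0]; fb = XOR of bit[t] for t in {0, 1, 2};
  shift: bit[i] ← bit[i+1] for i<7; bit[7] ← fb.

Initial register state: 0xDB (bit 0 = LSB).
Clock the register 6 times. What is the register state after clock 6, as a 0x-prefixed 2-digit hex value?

reg_0 = 0xDB
clock 1: out=1, reg = 0x6D
clock 2: out=1, reg = 0x36
clock 3: out=0, reg = 0x1B
clock 4: out=1, reg = 0x0D
clock 5: out=1, reg = 0x06
clock 6: out=0, reg = 0x03

0x03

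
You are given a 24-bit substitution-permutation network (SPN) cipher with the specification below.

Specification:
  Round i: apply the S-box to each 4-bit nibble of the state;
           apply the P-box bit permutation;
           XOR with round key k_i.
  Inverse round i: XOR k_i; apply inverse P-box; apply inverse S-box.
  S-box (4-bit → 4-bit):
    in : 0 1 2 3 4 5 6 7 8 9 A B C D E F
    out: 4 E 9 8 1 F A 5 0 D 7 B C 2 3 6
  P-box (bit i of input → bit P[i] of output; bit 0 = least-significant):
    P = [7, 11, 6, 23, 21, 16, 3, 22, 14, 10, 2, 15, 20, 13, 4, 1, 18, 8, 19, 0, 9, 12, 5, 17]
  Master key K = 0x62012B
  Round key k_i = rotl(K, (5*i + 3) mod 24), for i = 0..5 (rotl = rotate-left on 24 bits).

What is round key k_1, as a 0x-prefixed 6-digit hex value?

0x012B62

K = 0x62012B
k_0 = rotl(K, (5*0+3) mod 24) = rotl(K, 3) = 0x10095B
k_1 = rotl(K, (5*1+3) mod 24) = rotl(K, 8) = 0x012B62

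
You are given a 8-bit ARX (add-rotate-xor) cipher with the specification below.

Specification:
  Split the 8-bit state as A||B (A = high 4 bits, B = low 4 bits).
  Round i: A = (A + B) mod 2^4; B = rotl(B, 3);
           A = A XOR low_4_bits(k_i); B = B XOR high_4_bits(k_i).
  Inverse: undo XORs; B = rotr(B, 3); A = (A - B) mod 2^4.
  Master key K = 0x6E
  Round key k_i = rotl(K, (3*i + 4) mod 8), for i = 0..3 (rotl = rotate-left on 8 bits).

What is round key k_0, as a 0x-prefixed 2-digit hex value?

K = 0x6E
k_0 = rotl(K, (3*0+4) mod 8) = rotl(K, 4) = 0xE6

0xE6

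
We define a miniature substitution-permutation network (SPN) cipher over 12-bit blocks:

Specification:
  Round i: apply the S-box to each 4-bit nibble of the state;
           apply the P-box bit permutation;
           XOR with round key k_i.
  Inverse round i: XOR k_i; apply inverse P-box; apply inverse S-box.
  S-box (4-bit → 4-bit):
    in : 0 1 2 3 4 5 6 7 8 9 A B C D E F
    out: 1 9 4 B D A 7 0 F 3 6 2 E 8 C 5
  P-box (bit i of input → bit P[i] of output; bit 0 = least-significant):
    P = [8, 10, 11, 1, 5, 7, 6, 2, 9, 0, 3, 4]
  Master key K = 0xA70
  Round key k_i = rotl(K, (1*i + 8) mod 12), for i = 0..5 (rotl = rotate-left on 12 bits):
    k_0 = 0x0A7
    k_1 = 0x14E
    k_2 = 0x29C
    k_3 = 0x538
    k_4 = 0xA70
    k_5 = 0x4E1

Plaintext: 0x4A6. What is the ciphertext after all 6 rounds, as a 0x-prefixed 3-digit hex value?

0x683

s_0 = plaintext = 0x4A6
s_1 = Round(s_0, k_0) = 0xF7F
s_2 = Round(s_1, k_1) = 0xA46
s_3 = Round(s_2, k_2) = 0xFF1
s_4 = Round(s_3, k_3) = 0x652
s_5 = Round(s_4, k_4) = 0x0FD
s_6 = Round(s_5, k_5) = 0x683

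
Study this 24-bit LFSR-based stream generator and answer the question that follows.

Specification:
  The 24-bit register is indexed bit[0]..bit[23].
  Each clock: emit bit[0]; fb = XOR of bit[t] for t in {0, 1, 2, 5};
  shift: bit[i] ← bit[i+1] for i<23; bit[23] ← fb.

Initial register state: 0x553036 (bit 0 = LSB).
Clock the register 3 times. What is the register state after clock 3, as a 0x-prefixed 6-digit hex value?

0x2AA606

reg_0 = 0x553036
clock 1: out=0, reg = 0xAA981B
clock 2: out=1, reg = 0x554C0D
clock 3: out=1, reg = 0x2AA606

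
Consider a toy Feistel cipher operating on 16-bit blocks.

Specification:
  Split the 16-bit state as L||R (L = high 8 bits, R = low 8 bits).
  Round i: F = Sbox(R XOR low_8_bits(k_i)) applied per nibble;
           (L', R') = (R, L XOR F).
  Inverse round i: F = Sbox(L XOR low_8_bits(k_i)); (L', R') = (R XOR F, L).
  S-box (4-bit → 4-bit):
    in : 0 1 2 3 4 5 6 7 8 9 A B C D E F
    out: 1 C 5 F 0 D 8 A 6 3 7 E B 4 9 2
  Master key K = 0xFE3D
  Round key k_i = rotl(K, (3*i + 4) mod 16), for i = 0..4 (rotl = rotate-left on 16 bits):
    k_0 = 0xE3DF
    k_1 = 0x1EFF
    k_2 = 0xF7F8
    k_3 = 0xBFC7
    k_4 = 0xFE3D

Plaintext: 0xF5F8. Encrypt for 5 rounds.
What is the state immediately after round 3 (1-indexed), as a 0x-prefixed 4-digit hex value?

0x29E3

s_0 = plaintext = 0xF5F8
s_1 = Round(s_0, k_0) = 0xF8AF
s_2 = Round(s_1, k_1) = 0xAF29
s_3 = Round(s_2, k_2) = 0x29E3
s_4 = Round(s_3, k_3) = 0xE379
s_5 = Round(s_4, k_4) = 0x79E3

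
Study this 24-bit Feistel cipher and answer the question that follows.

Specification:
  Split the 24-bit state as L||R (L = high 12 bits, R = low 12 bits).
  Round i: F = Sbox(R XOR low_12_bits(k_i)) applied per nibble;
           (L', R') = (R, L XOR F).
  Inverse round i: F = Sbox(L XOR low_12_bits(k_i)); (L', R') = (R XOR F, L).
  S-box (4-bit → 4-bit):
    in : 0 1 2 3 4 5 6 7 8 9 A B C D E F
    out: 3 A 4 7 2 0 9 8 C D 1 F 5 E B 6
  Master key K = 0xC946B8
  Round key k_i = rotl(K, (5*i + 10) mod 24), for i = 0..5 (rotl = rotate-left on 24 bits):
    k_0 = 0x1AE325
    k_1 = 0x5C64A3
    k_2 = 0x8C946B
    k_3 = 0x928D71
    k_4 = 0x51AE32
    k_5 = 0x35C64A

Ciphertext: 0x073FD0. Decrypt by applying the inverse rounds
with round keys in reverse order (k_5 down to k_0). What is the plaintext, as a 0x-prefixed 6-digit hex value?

0xECBE6D

s_0 = ciphertext = 0x073FD0
s_1 = InvRound(s_0, k_5) = 0x6AD073
s_2 = InvRound(s_1, k_4) = 0xCA56AD
s_3 = InvRound(s_2, k_3) = 0xC4FCA5
s_4 = InvRound(s_3, k_2) = 0x0E7C4F
s_5 = InvRound(s_4, k_1) = 0xE6D0E7
s_6 = InvRound(s_5, k_0) = 0xECBE6D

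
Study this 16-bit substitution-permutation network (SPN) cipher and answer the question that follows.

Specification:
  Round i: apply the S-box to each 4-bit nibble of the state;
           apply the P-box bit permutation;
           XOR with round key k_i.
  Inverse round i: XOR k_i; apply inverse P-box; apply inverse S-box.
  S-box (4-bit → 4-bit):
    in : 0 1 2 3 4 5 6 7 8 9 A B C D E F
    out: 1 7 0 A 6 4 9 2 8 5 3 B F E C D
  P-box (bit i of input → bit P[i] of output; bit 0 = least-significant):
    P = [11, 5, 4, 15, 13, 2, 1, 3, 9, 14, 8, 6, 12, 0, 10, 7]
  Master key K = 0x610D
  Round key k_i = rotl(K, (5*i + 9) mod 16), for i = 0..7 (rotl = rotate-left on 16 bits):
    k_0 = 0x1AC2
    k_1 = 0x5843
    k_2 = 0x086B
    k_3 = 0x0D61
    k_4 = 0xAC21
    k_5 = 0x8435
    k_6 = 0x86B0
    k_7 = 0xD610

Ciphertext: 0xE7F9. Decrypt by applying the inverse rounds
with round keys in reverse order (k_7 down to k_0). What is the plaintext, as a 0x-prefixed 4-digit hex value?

s_0 = ciphertext = 0xE7F9
s_1 = InvRound(s_0, k_7) = 0xBE67
s_2 = InvRound(s_1, k_6) = 0xB819
s_3 = InvRound(s_2, k_5) = 0x92BA
s_4 = InvRound(s_3, k_4) = 0xC0F9
s_5 = InvRound(s_4, k_3) = 0xE48F
s_6 = InvRound(s_5, k_2) = 0xE3AB
s_7 = InvRound(s_6, k_1) = 0x6F6B
s_8 = InvRound(s_7, k_0) = 0xC467

0xC467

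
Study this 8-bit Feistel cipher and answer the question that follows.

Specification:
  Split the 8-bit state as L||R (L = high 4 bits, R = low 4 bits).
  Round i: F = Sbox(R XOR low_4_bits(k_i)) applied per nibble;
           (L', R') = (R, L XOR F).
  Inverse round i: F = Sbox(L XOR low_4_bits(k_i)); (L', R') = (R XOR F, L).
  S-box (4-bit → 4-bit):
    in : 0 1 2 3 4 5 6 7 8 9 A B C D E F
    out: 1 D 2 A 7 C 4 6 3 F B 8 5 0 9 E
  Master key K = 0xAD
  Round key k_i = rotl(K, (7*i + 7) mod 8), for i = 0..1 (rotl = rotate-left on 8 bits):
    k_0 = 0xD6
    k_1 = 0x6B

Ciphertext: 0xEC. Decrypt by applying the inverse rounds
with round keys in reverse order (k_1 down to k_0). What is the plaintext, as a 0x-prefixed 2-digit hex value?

s_0 = ciphertext = 0xEC
s_1 = InvRound(s_0, k_1) = 0x0E
s_2 = InvRound(s_1, k_0) = 0xA0

0xA0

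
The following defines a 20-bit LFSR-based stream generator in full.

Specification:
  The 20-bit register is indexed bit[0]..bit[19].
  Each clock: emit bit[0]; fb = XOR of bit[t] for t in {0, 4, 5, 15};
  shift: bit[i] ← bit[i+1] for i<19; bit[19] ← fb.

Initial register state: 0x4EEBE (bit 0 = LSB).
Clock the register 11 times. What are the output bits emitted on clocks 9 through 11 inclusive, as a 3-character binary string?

011

reg_0 = 0x4EEBE
clock 1: out=0, reg = 0xA775F
clock 2: out=1, reg = 0x53BAF
clock 3: out=1, reg = 0x29DD7
clock 4: out=1, reg = 0x94EEB
clock 5: out=1, reg = 0x4A775
clock 6: out=1, reg = 0x253BA
clock 7: out=0, reg = 0x129DD
clock 8: out=1, reg = 0x094EE
clock 9: out=0, reg = 0x04A77
clock 10: out=1, reg = 0x8253B
clock 11: out=1, reg = 0xC129D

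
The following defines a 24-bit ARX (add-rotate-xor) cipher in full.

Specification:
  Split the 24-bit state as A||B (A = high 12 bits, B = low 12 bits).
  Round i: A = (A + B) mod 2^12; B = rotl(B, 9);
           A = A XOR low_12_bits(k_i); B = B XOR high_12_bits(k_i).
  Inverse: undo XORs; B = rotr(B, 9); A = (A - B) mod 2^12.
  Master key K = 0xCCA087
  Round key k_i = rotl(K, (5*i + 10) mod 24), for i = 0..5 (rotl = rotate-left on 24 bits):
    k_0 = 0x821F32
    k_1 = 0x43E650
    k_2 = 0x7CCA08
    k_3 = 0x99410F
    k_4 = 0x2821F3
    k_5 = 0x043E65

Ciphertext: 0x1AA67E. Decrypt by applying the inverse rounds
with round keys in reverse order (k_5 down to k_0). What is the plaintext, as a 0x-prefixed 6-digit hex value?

s_0 = ciphertext = 0x1AA67E
s_1 = InvRound(s_0, k_5) = 0xDE41EB
s_2 = InvRound(s_1, k_4) = 0x0CEB49
s_3 = InvRound(s_2, k_3) = 0xAD86E9
s_4 = InvRound(s_3, k_2) = 0x7A8928
s_5 = InvRound(s_4, k_1) = 0x9428B6
s_6 = InvRound(s_5, k_0) = 0x1B84B8

0x1B84B8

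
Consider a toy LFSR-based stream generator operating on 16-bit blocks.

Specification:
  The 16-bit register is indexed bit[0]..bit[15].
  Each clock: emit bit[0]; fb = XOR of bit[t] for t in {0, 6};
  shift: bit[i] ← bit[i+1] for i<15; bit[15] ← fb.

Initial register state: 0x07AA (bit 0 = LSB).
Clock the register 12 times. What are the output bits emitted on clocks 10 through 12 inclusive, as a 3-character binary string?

110

reg_0 = 0x07AA
clock 1: out=0, reg = 0x03D5
clock 2: out=1, reg = 0x01EA
clock 3: out=0, reg = 0x80F5
clock 4: out=1, reg = 0x407A
clock 5: out=0, reg = 0xA03D
clock 6: out=1, reg = 0xD01E
clock 7: out=0, reg = 0x680F
clock 8: out=1, reg = 0xB407
clock 9: out=1, reg = 0xDA03
clock 10: out=1, reg = 0xED01
clock 11: out=1, reg = 0xF680
clock 12: out=0, reg = 0x7B40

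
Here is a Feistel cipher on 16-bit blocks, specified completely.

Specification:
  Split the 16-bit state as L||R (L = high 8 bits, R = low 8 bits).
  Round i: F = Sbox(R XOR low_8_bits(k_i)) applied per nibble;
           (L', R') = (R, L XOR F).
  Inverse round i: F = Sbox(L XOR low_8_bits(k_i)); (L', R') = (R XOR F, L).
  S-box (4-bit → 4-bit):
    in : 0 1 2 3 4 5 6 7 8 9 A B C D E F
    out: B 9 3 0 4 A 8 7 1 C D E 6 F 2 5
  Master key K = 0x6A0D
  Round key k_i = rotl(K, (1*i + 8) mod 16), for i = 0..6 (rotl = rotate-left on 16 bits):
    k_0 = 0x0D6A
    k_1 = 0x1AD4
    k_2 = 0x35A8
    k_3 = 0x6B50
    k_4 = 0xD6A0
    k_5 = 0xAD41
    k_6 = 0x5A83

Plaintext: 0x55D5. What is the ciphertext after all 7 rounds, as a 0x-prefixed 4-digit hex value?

0xBA77

s_0 = plaintext = 0x55D5
s_1 = Round(s_0, k_0) = 0xD5B0
s_2 = Round(s_1, k_1) = 0xB051
s_3 = Round(s_2, k_2) = 0x51EC
s_4 = Round(s_3, k_3) = 0xECB7
s_5 = Round(s_4, k_4) = 0xB77B
s_6 = Round(s_5, k_5) = 0x7BBA
s_7 = Round(s_6, k_6) = 0xBA77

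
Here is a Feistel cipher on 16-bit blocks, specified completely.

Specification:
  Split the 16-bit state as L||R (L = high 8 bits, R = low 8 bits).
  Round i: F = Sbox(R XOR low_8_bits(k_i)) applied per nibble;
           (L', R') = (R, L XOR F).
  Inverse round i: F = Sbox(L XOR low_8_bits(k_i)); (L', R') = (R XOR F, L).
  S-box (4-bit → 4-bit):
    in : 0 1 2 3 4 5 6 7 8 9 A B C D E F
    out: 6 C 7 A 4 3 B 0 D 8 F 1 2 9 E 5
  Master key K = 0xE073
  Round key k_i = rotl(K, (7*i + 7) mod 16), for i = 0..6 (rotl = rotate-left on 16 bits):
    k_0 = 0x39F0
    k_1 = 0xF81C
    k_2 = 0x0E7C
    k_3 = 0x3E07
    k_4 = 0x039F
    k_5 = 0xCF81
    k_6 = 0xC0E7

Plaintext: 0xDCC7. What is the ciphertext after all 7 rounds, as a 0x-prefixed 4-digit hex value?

s_0 = plaintext = 0xDCC7
s_1 = Round(s_0, k_0) = 0xC77C
s_2 = Round(s_1, k_1) = 0x7C71
s_3 = Round(s_2, k_2) = 0x7115
s_4 = Round(s_3, k_3) = 0x15B6
s_5 = Round(s_4, k_4) = 0xB66D
s_6 = Round(s_5, k_5) = 0x6D54
s_7 = Round(s_6, k_6) = 0x5477

0x5477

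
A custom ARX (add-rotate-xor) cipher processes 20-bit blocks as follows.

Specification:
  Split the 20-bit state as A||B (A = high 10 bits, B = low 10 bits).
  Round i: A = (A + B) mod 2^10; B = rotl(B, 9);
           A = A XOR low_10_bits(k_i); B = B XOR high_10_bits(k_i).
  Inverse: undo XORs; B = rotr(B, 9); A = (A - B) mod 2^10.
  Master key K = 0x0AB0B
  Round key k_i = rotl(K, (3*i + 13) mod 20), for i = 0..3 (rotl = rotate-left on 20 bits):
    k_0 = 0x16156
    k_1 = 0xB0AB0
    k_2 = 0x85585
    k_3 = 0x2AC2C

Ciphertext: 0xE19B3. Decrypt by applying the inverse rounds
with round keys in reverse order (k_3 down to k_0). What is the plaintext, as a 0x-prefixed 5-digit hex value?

0xC4292

s_0 = ciphertext = 0xE19B3
s_1 = InvRound(s_0, k_3) = 0x5EA30
s_2 = InvRound(s_1, k_2) = 0x2D44A
s_3 = InvRound(s_2, k_1) = 0x3D111
s_4 = InvRound(s_3, k_0) = 0xC4292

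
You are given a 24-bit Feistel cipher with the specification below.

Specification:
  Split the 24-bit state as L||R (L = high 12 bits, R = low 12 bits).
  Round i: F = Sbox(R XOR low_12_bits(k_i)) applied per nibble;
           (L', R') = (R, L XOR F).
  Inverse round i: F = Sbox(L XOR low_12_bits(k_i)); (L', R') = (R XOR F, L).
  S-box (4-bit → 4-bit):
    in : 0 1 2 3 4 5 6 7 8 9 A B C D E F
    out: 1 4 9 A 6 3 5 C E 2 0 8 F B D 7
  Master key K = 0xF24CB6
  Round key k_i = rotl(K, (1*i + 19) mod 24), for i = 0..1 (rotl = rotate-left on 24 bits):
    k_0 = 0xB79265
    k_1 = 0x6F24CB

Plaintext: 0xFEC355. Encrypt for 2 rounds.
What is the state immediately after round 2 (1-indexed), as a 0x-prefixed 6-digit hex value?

s_0 = plaintext = 0xFEC355
s_1 = Round(s_0, k_0) = 0x355B4D
s_2 = Round(s_1, k_1) = 0xB4D4B0

0xB4D4B0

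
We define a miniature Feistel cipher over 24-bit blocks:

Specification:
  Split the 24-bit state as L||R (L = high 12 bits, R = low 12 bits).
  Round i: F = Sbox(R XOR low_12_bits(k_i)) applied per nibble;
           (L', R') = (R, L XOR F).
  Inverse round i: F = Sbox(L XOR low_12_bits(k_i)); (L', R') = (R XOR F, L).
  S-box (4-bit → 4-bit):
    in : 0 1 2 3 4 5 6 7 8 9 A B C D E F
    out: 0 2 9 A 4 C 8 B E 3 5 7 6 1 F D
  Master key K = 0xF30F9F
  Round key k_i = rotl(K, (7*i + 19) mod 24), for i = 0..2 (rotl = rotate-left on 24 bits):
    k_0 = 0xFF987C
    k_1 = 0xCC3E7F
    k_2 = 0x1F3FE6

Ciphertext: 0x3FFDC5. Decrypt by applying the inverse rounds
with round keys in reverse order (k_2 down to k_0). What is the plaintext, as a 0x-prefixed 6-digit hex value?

s_0 = ciphertext = 0x3FFDC5
s_1 = InvRound(s_0, k_2) = 0xBE63FF
s_2 = InvRound(s_1, k_1) = 0xFCCBE6
s_3 = InvRound(s_2, k_0) = 0x096FCC

0x096FCC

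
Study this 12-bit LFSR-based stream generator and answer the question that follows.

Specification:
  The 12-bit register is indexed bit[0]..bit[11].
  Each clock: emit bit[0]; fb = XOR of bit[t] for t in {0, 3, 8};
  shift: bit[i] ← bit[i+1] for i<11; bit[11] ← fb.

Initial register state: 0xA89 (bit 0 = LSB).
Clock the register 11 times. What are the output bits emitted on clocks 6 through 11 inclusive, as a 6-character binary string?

001010

reg_0 = 0xA89
clock 1: out=1, reg = 0x544
clock 2: out=0, reg = 0xAA2
clock 3: out=0, reg = 0x551
clock 4: out=1, reg = 0x2A8
clock 5: out=0, reg = 0x954
clock 6: out=0, reg = 0xCAA
clock 7: out=0, reg = 0xE55
clock 8: out=1, reg = 0xF2A
clock 9: out=0, reg = 0x795
clock 10: out=1, reg = 0x3CA
clock 11: out=0, reg = 0x1E5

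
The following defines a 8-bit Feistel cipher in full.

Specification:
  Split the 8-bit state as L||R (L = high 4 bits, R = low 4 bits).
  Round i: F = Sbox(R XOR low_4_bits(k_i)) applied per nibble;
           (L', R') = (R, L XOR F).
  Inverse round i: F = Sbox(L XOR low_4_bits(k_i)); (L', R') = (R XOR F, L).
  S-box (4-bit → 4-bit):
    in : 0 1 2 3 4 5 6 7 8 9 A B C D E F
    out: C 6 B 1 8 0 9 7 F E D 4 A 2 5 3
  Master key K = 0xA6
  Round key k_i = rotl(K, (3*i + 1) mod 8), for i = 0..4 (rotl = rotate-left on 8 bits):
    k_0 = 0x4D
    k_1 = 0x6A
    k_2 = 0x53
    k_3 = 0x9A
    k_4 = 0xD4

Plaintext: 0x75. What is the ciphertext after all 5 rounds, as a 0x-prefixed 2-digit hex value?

s_0 = plaintext = 0x75
s_1 = Round(s_0, k_0) = 0x58
s_2 = Round(s_1, k_1) = 0x8E
s_3 = Round(s_2, k_2) = 0xEA
s_4 = Round(s_3, k_3) = 0xA2
s_5 = Round(s_4, k_4) = 0x23

0x23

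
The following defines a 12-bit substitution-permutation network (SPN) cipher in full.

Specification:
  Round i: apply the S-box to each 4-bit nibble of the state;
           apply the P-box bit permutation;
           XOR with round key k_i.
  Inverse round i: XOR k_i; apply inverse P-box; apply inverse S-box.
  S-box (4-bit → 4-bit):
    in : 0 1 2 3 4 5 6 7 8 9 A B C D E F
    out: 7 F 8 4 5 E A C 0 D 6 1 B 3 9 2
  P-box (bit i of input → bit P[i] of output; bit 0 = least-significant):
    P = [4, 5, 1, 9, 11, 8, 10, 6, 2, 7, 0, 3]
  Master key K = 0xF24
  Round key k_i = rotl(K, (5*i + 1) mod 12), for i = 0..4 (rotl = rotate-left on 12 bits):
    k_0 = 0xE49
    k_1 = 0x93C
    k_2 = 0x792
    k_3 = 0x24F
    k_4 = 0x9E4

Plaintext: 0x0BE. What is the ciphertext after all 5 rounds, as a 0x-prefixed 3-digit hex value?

0x5CC

s_0 = plaintext = 0x0BE
s_1 = Round(s_0, k_0) = 0x4DC
s_2 = Round(s_1, k_1) = 0x209
s_3 = Round(s_2, k_2) = 0x888
s_4 = Round(s_3, k_3) = 0x24F
s_5 = Round(s_4, k_4) = 0x5CC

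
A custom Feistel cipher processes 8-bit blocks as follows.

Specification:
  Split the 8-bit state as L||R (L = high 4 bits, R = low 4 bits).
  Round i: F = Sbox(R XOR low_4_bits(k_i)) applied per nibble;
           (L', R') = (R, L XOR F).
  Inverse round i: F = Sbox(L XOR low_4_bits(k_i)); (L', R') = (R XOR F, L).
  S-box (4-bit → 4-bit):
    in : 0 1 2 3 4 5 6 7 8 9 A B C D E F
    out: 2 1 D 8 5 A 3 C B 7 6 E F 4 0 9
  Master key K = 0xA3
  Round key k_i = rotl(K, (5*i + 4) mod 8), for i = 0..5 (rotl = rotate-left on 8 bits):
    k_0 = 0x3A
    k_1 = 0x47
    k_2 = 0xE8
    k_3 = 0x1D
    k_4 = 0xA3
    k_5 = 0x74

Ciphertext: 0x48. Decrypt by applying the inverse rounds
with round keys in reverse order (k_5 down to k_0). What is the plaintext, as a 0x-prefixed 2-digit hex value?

0x2D

s_0 = ciphertext = 0x48
s_1 = InvRound(s_0, k_5) = 0xA4
s_2 = InvRound(s_1, k_4) = 0x3A
s_3 = InvRound(s_2, k_3) = 0xA3
s_4 = InvRound(s_3, k_2) = 0xEA
s_5 = InvRound(s_4, k_1) = 0xDE
s_6 = InvRound(s_5, k_0) = 0x2D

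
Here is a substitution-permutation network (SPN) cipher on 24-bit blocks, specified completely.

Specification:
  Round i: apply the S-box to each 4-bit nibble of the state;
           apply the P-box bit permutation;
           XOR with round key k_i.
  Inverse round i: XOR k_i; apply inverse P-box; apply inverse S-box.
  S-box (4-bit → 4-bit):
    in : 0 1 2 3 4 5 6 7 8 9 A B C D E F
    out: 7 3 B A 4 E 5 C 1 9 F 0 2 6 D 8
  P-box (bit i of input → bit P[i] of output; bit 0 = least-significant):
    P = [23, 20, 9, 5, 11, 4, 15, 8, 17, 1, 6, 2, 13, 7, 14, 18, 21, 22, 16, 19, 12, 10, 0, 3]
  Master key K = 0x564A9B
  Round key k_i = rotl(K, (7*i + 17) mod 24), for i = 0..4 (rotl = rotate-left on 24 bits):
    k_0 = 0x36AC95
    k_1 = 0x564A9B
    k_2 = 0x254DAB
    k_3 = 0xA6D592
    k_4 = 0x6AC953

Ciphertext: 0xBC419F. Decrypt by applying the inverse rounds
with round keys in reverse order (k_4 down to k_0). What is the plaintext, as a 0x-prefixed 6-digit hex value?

s_0 = ciphertext = 0xBC419F
s_1 = InvRound(s_0, k_4) = 0xFC3E61
s_2 = InvRound(s_1, k_3) = 0x4300A5
s_3 = InvRound(s_2, k_2) = 0x31729B
s_4 = InvRound(s_3, k_1) = 0x80988B
s_5 = InvRound(s_4, k_0) = 0x2892C1

0x2892C1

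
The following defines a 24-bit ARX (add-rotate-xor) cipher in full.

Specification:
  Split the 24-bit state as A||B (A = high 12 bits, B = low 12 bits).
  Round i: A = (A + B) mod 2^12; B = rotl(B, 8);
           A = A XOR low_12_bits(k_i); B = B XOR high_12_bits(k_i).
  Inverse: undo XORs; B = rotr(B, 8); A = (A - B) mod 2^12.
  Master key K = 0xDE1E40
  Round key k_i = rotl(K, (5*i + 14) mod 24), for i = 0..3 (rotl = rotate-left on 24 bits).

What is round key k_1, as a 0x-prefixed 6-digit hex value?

K = 0xDE1E40
k_0 = rotl(K, (5*0+14) mod 24) = rotl(K, 14) = 0x903787
k_1 = rotl(K, (5*1+14) mod 24) = rotl(K, 19) = 0x06F0F2

0x06F0F2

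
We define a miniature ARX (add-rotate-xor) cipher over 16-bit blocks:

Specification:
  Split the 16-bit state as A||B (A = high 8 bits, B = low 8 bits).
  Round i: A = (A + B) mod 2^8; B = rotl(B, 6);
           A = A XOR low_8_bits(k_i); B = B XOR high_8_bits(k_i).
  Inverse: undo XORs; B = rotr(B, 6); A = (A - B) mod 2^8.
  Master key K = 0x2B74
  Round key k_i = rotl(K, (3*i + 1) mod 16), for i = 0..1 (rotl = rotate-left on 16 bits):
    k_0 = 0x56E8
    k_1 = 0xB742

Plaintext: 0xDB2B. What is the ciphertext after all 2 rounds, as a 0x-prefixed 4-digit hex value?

s_0 = plaintext = 0xDB2B
s_1 = Round(s_0, k_0) = 0xEE9C
s_2 = Round(s_1, k_1) = 0xC890

0xC890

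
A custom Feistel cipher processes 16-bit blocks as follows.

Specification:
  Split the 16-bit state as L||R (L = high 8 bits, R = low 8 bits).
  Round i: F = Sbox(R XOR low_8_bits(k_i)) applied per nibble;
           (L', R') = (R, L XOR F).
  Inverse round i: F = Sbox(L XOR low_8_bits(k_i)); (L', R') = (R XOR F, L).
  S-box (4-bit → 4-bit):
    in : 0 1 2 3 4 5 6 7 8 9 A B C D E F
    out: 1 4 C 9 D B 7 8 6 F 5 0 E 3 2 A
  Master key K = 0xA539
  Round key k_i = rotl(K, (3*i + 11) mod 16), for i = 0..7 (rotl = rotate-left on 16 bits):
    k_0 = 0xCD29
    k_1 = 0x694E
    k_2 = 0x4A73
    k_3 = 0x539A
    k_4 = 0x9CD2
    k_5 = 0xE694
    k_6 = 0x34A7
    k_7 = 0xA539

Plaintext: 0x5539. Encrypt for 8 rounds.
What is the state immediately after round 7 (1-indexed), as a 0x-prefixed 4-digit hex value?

s_0 = plaintext = 0x5539
s_1 = Round(s_0, k_0) = 0x3914
s_2 = Round(s_1, k_1) = 0x148C
s_3 = Round(s_2, k_2) = 0x8CBE
s_4 = Round(s_3, k_3) = 0xBE41
s_5 = Round(s_4, k_4) = 0x4147
s_6 = Round(s_5, k_5) = 0x4778
s_7 = Round(s_6, k_6) = 0x787D
s_8 = Round(s_7, k_7) = 0x7DA5

0x787D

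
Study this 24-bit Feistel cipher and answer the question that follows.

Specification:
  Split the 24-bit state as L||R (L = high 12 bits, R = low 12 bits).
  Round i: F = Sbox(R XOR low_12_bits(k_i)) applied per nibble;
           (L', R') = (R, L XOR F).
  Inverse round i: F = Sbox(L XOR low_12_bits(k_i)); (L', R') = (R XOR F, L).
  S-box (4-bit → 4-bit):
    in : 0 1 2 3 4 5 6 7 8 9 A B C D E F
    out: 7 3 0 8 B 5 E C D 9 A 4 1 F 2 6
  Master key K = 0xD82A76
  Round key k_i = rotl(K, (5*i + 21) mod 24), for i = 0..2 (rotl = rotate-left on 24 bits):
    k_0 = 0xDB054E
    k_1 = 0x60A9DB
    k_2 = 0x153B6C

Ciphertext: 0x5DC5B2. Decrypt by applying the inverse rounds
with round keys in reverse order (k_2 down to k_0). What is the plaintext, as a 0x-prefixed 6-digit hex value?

s_0 = ciphertext = 0x5DC5B2
s_1 = InvRound(s_0, k_2) = 0x7F55DC
s_2 = InvRound(s_1, k_1) = 0x7DE7F5
s_3 = InvRound(s_2, k_0) = 0x7627DE

0x7627DE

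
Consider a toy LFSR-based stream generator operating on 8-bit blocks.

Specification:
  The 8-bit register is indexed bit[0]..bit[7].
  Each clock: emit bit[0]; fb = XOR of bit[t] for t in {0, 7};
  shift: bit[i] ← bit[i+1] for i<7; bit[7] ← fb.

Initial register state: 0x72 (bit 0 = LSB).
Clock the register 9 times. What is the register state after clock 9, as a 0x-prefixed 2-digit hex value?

0x17

reg_0 = 0x72
clock 1: out=0, reg = 0x39
clock 2: out=1, reg = 0x9C
clock 3: out=0, reg = 0xCE
clock 4: out=0, reg = 0xE7
clock 5: out=1, reg = 0x73
clock 6: out=1, reg = 0xB9
clock 7: out=1, reg = 0x5C
clock 8: out=0, reg = 0x2E
clock 9: out=0, reg = 0x17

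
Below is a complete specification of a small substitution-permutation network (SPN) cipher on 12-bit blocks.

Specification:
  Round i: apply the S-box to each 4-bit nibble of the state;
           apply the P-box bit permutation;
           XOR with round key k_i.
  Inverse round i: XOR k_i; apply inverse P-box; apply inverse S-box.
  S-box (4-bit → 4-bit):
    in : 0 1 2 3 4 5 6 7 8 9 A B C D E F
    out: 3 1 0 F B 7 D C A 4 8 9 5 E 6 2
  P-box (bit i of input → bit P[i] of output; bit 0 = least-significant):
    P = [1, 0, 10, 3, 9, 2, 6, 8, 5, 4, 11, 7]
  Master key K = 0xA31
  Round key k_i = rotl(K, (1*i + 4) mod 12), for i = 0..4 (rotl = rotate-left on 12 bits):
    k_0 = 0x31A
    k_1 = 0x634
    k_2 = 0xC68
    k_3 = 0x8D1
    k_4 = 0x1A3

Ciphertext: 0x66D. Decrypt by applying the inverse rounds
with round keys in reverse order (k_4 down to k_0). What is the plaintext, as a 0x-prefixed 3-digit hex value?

s_0 = ciphertext = 0x66D
s_1 = InvRound(s_0, k_4) = 0xA36
s_2 = InvRound(s_1, k_3) = 0xB50
s_3 = InvRound(s_2, k_2) = 0x0B7
s_4 = InvRound(s_3, k_1) = 0xA15
s_5 = InvRound(s_4, k_0) = 0x984

0x984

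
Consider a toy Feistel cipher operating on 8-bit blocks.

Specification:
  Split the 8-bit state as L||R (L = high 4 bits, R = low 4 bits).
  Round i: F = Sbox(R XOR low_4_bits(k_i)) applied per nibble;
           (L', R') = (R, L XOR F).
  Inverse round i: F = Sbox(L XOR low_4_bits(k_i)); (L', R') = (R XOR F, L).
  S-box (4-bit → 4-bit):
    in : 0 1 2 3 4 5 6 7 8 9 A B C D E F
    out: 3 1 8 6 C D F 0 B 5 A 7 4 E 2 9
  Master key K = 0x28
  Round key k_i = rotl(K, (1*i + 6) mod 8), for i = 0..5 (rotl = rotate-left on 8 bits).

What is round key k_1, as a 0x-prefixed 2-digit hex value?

K = 0x28
k_0 = rotl(K, (1*0+6) mod 8) = rotl(K, 6) = 0x0A
k_1 = rotl(K, (1*1+6) mod 8) = rotl(K, 7) = 0x14

0x14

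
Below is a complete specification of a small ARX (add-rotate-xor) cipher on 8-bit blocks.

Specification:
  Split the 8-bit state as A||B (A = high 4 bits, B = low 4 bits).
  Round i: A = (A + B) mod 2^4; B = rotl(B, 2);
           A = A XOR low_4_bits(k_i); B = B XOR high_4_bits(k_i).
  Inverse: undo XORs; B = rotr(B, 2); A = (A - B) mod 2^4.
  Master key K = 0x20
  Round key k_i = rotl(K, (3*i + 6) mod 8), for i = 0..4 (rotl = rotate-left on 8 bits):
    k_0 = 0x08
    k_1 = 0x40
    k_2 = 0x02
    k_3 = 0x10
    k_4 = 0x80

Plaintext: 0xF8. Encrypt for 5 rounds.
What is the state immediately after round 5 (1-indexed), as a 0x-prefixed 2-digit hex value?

s_0 = plaintext = 0xF8
s_1 = Round(s_0, k_0) = 0xF2
s_2 = Round(s_1, k_1) = 0x1C
s_3 = Round(s_2, k_2) = 0xF3
s_4 = Round(s_3, k_3) = 0x2D
s_5 = Round(s_4, k_4) = 0xFF

0xFF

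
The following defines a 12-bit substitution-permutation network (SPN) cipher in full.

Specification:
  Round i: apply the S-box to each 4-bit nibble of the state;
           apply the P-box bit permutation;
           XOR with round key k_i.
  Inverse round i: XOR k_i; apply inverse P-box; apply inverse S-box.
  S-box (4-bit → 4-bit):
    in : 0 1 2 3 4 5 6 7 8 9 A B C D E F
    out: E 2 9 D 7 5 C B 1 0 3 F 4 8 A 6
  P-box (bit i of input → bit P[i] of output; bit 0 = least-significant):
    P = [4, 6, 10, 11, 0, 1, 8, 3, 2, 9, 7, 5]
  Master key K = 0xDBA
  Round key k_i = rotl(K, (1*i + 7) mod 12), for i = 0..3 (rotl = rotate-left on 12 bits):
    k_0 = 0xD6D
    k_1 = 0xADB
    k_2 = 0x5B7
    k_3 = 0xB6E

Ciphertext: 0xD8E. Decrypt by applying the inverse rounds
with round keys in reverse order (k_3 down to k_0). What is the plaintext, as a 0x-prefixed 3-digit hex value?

0xEDC

s_0 = ciphertext = 0xD8E
s_1 = InvRound(s_0, k_3) = 0x09F
s_2 = InvRound(s_1, k_2) = 0xD6C
s_3 = InvRound(s_2, k_1) = 0xB45
s_4 = InvRound(s_3, k_0) = 0xEDC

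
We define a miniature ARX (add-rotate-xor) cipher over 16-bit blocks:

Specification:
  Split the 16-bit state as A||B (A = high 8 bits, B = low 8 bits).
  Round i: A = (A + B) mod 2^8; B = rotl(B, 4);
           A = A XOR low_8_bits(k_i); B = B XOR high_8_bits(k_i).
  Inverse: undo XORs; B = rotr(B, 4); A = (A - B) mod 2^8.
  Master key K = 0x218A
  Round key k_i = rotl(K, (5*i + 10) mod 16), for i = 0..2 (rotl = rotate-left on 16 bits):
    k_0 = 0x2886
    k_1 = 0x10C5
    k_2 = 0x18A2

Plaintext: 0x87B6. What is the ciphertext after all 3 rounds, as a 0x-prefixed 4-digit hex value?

s_0 = plaintext = 0x87B6
s_1 = Round(s_0, k_0) = 0xBB43
s_2 = Round(s_1, k_1) = 0x3B24
s_3 = Round(s_2, k_2) = 0xFD5A

0xFD5A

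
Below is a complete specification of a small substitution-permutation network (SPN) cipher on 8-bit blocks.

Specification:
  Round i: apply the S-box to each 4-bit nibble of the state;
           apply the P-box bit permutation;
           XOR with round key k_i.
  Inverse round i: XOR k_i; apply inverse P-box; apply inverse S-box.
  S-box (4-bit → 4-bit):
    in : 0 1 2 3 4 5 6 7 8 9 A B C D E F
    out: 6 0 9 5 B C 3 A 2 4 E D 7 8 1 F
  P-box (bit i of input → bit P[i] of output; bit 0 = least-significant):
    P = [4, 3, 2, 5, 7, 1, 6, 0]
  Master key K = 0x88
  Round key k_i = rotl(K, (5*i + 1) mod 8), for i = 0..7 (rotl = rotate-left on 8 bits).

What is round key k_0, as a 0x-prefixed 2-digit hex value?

0x11

K = 0x88
k_0 = rotl(K, (5*0+1) mod 8) = rotl(K, 1) = 0x11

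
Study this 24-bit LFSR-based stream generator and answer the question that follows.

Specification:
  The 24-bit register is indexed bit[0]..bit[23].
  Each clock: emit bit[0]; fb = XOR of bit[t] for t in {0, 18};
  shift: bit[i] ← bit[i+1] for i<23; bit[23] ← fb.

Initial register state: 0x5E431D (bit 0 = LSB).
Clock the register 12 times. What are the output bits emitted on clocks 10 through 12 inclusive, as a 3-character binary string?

reg_0 = 0x5E431D
clock 1: out=1, reg = 0x2F218E
clock 2: out=0, reg = 0x9790C7
clock 3: out=1, reg = 0x4BC863
clock 4: out=1, reg = 0xA5E431
clock 5: out=1, reg = 0x52F218
clock 6: out=0, reg = 0x29790C
clock 7: out=0, reg = 0x14BC86
clock 8: out=0, reg = 0x8A5E43
clock 9: out=1, reg = 0xC52F21
clock 10: out=1, reg = 0x629790
clock 11: out=0, reg = 0x314BC8
clock 12: out=0, reg = 0x18A5E4

100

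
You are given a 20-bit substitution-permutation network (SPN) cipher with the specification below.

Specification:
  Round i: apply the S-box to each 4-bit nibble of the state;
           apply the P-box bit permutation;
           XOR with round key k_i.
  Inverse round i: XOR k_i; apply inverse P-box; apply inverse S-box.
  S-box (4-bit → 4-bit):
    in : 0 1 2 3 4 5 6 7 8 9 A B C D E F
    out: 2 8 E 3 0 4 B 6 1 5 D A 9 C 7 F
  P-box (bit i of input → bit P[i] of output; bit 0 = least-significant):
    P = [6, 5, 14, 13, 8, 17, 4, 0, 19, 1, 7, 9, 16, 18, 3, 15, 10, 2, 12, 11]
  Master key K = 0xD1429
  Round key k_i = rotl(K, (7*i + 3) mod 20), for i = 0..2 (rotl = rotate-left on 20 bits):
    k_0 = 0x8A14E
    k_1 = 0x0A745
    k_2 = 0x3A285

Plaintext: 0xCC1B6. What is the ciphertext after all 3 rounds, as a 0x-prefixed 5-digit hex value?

0x05420

s_0 = plaintext = 0xCC1B6
s_1 = Round(s_0, k_0) = 0xB0F2F
s_2 = Round(s_1, k_1) = 0xECDB2
s_3 = Round(s_2, k_2) = 0x05420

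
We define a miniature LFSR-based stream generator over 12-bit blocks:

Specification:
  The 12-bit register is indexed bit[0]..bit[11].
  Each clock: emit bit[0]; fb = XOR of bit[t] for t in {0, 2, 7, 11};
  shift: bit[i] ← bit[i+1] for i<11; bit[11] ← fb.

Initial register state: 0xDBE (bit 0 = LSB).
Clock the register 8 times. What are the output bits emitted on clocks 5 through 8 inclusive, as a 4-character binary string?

1101

reg_0 = 0xDBE
clock 1: out=0, reg = 0xEDF
clock 2: out=1, reg = 0x76F
clock 3: out=1, reg = 0x3B7
clock 4: out=1, reg = 0x9DB
clock 5: out=1, reg = 0xCED
clock 6: out=1, reg = 0x676
clock 7: out=0, reg = 0xB3B
clock 8: out=1, reg = 0x59D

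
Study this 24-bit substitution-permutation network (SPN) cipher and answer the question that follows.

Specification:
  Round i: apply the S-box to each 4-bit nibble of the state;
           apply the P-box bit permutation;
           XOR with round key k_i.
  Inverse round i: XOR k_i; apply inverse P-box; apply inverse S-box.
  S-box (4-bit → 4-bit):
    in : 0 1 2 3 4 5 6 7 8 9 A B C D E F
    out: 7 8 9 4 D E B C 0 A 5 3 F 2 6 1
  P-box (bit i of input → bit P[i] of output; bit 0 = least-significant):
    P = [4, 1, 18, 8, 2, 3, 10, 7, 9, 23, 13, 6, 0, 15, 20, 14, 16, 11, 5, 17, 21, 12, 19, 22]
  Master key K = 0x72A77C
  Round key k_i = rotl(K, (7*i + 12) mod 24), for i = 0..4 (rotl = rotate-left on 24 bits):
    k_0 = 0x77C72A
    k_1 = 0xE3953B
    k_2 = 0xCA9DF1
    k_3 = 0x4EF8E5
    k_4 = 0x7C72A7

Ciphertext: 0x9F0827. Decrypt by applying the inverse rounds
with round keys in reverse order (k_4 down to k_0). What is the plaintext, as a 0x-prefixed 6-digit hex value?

0x518725

s_0 = ciphertext = 0x9F0827
s_1 = InvRound(s_0, k_4) = 0x661018
s_2 = InvRound(s_1, k_3) = 0xAE676F
s_3 = InvRound(s_2, k_2) = 0x6D9A60
s_4 = InvRound(s_3, k_1) = 0x39F6EC
s_5 = InvRound(s_4, k_0) = 0x518725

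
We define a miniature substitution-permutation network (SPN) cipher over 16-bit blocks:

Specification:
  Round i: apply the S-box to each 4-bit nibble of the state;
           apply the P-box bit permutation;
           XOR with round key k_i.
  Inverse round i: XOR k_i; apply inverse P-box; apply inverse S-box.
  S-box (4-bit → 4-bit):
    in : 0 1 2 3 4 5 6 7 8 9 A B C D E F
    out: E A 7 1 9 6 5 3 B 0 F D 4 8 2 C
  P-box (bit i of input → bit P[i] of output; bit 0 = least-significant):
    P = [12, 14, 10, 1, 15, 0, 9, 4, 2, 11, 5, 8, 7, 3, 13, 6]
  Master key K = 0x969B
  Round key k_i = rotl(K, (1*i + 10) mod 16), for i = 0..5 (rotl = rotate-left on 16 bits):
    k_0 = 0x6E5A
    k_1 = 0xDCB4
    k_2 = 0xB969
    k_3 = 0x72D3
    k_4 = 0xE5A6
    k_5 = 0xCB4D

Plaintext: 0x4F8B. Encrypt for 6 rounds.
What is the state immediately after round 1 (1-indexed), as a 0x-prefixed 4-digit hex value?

s_0 = plaintext = 0x4F8B
s_1 = Round(s_0, k_0) = 0xFBA9
s_2 = Round(s_1, k_1) = 0x7FC1
s_3 = Round(s_2, k_2) = 0xFAC3
s_4 = Round(s_3, k_3) = 0x49B7
s_5 = Round(s_4, k_4) = 0x3776
s_6 = Round(s_5, k_5) = 0x57C8

0xFBA9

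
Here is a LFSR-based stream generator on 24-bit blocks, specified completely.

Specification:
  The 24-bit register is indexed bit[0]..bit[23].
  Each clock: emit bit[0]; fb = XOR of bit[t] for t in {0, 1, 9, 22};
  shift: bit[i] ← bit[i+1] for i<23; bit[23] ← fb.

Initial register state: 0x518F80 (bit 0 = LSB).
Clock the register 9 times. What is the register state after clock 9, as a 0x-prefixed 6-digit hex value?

0xBF28C7

reg_0 = 0x518F80
clock 1: out=0, reg = 0x28C7C0
clock 2: out=0, reg = 0x9463E0
clock 3: out=0, reg = 0xCA31F0
clock 4: out=0, reg = 0xE518F8
clock 5: out=0, reg = 0xF28C7C
clock 6: out=0, reg = 0xF9463E
clock 7: out=0, reg = 0xFCA31F
clock 8: out=1, reg = 0x7E518F
clock 9: out=1, reg = 0xBF28C7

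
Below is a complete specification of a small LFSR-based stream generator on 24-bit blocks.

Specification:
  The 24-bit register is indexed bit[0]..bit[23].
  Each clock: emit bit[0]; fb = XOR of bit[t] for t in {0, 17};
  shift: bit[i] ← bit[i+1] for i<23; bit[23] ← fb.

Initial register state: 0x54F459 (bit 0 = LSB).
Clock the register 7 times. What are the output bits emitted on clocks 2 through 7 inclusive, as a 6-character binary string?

001101

reg_0 = 0x54F459
clock 1: out=1, reg = 0xAA7A2C
clock 2: out=0, reg = 0xD53D16
clock 3: out=0, reg = 0x6A9E8B
clock 4: out=1, reg = 0x354F45
clock 5: out=1, reg = 0x9AA7A2
clock 6: out=0, reg = 0xCD53D1
clock 7: out=1, reg = 0xE6A9E8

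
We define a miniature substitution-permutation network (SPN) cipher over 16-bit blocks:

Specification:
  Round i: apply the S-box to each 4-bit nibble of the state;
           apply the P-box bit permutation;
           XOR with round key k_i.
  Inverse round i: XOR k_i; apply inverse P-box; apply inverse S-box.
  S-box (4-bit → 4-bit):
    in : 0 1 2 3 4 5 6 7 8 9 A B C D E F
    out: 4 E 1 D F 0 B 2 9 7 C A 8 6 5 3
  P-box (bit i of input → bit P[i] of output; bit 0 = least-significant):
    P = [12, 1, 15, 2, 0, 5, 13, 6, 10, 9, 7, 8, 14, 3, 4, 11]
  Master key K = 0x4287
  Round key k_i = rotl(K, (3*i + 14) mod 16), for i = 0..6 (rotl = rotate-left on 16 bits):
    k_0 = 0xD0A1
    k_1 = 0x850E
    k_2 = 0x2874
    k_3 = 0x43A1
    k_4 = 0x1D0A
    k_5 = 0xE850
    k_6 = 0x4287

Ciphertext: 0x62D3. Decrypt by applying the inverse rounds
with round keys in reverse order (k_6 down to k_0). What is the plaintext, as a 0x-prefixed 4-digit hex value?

s_0 = ciphertext = 0x62D3
s_1 = InvRound(s_0, k_6) = 0x05AC
s_2 = InvRound(s_1, k_5) = 0x431A
s_3 = InvRound(s_2, k_4) = 0x3F52
s_4 = InvRound(s_3, k_3) = 0x3E4F
s_5 = InvRound(s_4, k_2) = 0xDFFF
s_6 = InvRound(s_5, k_1) = 0x3D62
s_7 = InvRound(s_6, k_0) = 0x833D

0x833D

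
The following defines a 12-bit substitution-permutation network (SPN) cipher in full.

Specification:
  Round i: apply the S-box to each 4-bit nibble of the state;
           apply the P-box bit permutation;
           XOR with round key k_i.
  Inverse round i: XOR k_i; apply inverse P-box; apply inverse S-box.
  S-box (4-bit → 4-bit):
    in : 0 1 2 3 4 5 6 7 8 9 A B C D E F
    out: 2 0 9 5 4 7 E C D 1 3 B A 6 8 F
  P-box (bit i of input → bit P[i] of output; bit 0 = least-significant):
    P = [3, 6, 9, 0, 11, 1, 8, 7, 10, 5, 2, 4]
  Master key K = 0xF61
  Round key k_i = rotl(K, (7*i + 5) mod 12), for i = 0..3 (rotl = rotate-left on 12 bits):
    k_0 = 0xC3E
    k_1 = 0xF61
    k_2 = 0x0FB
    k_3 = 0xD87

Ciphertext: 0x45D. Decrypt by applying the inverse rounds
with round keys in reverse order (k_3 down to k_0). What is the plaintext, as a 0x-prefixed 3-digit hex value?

0xC66

s_0 = ciphertext = 0x45D
s_1 = InvRound(s_0, k_3) = 0xEFA
s_2 = InvRound(s_1, k_2) = 0x997
s_3 = InvRound(s_2, k_1) = 0xFCD
s_4 = InvRound(s_3, k_0) = 0xC66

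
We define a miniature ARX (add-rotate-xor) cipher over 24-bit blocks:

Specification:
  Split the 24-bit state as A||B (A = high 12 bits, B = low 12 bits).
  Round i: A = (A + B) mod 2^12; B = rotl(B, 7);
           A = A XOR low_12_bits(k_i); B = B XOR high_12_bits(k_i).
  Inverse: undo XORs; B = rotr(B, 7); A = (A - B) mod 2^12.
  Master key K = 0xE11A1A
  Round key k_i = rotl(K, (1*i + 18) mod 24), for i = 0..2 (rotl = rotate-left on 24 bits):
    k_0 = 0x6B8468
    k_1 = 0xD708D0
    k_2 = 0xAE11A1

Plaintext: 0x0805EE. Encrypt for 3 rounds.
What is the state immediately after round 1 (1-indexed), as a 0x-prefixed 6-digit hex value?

0x206197

s_0 = plaintext = 0x0805EE
s_1 = Round(s_0, k_0) = 0x206197
s_2 = Round(s_1, k_1) = 0xB4D6FC
s_3 = Round(s_2, k_2) = 0x3E84D6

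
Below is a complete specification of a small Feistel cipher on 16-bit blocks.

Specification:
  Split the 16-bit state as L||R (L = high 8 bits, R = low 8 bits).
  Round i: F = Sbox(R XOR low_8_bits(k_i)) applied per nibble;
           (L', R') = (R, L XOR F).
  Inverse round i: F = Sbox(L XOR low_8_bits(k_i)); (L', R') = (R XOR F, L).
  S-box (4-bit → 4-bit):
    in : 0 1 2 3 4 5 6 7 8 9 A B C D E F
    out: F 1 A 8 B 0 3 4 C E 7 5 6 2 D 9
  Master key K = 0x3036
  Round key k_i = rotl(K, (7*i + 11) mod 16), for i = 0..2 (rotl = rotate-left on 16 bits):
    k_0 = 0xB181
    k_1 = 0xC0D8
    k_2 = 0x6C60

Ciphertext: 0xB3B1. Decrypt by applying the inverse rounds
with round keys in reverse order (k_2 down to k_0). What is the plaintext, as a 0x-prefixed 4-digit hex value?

0x5102

s_0 = ciphertext = 0xB3B1
s_1 = InvRound(s_0, k_2) = 0x99B3
s_2 = InvRound(s_1, k_1) = 0x0299
s_3 = InvRound(s_2, k_0) = 0x5102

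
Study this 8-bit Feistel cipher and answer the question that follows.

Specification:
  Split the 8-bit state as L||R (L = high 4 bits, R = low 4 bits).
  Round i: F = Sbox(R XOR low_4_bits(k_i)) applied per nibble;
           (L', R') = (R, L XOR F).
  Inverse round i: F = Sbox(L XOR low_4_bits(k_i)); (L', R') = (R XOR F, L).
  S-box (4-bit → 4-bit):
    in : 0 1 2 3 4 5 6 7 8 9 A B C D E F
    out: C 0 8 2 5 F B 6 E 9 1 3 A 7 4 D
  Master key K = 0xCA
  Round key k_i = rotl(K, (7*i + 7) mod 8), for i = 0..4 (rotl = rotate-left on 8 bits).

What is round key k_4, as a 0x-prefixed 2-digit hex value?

0x56

K = 0xCA
k_0 = rotl(K, (7*0+7) mod 8) = rotl(K, 7) = 0x65
k_1 = rotl(K, (7*1+7) mod 8) = rotl(K, 6) = 0xB2
k_2 = rotl(K, (7*2+7) mod 8) = rotl(K, 5) = 0x59
k_3 = rotl(K, (7*3+7) mod 8) = rotl(K, 4) = 0xAC
k_4 = rotl(K, (7*4+7) mod 8) = rotl(K, 3) = 0x56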